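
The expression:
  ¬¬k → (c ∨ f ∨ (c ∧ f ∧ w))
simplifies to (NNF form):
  c ∨ f ∨ ¬k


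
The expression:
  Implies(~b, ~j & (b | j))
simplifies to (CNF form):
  b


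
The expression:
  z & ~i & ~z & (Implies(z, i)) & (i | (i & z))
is never true.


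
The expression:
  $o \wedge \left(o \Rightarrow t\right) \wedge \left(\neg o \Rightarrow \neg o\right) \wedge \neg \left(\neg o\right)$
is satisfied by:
  {t: True, o: True}


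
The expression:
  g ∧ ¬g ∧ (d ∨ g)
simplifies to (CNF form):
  False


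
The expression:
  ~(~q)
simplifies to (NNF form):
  q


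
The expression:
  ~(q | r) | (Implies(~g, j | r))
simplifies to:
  g | j | r | ~q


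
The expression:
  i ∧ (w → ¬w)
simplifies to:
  i ∧ ¬w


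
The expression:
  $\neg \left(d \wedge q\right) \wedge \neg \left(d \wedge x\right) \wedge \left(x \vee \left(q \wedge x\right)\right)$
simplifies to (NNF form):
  $x \wedge \neg d$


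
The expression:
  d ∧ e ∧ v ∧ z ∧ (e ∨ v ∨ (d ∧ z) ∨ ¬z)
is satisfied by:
  {z: True, e: True, d: True, v: True}


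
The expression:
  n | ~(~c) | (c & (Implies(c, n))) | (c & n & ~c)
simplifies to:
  c | n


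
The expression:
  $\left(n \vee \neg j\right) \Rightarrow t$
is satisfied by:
  {t: True, j: True, n: False}
  {t: True, n: False, j: False}
  {t: True, j: True, n: True}
  {t: True, n: True, j: False}
  {j: True, n: False, t: False}


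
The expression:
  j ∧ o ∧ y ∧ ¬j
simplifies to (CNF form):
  False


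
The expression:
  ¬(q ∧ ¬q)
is always true.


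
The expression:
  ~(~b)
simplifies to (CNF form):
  b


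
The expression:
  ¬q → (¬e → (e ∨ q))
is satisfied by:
  {q: True, e: True}
  {q: True, e: False}
  {e: True, q: False}


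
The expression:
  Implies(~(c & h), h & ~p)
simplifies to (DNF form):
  (c & h) | (h & ~p)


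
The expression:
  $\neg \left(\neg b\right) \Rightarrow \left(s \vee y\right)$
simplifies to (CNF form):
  $s \vee y \vee \neg b$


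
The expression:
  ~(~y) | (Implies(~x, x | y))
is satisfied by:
  {y: True, x: True}
  {y: True, x: False}
  {x: True, y: False}


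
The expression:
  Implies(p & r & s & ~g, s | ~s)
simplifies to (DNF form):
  True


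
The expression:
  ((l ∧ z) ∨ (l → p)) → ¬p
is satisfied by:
  {p: False}


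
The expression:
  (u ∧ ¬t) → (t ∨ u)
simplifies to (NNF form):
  True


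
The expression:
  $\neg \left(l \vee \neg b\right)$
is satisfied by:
  {b: True, l: False}


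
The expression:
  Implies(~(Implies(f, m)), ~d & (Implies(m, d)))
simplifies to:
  m | ~d | ~f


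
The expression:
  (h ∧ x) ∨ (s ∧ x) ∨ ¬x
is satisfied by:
  {h: True, s: True, x: False}
  {h: True, s: False, x: False}
  {s: True, h: False, x: False}
  {h: False, s: False, x: False}
  {h: True, x: True, s: True}
  {h: True, x: True, s: False}
  {x: True, s: True, h: False}


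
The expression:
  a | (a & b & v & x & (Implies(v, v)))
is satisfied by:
  {a: True}


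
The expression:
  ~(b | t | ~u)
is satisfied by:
  {u: True, t: False, b: False}


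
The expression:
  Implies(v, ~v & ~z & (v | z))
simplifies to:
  ~v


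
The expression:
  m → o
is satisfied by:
  {o: True, m: False}
  {m: False, o: False}
  {m: True, o: True}


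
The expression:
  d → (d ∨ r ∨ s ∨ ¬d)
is always true.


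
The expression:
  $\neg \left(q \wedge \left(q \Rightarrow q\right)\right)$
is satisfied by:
  {q: False}


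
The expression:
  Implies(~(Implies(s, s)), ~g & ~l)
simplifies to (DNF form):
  True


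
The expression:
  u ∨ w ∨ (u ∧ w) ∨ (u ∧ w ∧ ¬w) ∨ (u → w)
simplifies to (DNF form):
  True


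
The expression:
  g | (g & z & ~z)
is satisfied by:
  {g: True}


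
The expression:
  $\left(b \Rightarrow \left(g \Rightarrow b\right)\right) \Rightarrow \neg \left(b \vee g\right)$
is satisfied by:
  {g: False, b: False}


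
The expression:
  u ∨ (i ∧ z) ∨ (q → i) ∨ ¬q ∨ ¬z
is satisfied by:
  {i: True, u: True, q: False, z: False}
  {i: True, u: False, q: False, z: False}
  {u: True, i: False, q: False, z: False}
  {i: False, u: False, q: False, z: False}
  {i: True, z: True, u: True, q: False}
  {i: True, z: True, u: False, q: False}
  {z: True, u: True, i: False, q: False}
  {z: True, i: False, u: False, q: False}
  {i: True, q: True, u: True, z: False}
  {i: True, q: True, u: False, z: False}
  {q: True, u: True, i: False, z: False}
  {q: True, i: False, u: False, z: False}
  {z: True, q: True, i: True, u: True}
  {z: True, q: True, i: True, u: False}
  {z: True, q: True, u: True, i: False}


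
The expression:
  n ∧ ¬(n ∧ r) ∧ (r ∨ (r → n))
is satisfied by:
  {n: True, r: False}


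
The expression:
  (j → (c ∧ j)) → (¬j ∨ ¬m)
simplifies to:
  ¬c ∨ ¬j ∨ ¬m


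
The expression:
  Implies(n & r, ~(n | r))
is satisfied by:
  {n: False, r: False}
  {r: True, n: False}
  {n: True, r: False}


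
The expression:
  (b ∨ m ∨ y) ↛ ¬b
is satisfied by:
  {b: True}


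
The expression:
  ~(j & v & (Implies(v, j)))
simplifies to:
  ~j | ~v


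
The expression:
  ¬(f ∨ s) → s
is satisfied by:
  {s: True, f: True}
  {s: True, f: False}
  {f: True, s: False}


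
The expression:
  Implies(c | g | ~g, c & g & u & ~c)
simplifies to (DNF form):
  False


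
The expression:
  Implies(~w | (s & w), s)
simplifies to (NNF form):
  s | w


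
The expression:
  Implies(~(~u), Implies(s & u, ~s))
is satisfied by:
  {s: False, u: False}
  {u: True, s: False}
  {s: True, u: False}


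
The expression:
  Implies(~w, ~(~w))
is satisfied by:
  {w: True}


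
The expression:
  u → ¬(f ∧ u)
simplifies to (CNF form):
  ¬f ∨ ¬u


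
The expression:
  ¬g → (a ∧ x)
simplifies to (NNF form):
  g ∨ (a ∧ x)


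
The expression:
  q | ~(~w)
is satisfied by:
  {q: True, w: True}
  {q: True, w: False}
  {w: True, q: False}


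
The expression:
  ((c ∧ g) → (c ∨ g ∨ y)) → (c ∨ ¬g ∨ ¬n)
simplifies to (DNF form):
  c ∨ ¬g ∨ ¬n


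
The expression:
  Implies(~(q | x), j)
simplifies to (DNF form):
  j | q | x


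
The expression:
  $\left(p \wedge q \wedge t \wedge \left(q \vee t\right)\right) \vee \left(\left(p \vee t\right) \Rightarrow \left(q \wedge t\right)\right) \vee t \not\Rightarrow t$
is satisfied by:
  {q: True, p: False, t: False}
  {q: False, p: False, t: False}
  {t: True, q: True, p: False}
  {t: True, p: True, q: True}


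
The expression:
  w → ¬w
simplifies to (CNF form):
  ¬w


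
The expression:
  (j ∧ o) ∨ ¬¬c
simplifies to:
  c ∨ (j ∧ o)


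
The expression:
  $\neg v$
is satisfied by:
  {v: False}


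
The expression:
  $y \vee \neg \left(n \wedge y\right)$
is always true.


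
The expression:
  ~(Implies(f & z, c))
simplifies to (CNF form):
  f & z & ~c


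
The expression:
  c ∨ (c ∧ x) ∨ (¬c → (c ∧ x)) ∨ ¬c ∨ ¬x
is always true.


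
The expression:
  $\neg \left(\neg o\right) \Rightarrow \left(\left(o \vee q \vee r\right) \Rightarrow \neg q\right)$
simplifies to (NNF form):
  $\neg o \vee \neg q$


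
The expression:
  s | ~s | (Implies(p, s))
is always true.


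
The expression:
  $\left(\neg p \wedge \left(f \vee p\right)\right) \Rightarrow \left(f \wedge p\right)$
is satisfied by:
  {p: True, f: False}
  {f: False, p: False}
  {f: True, p: True}


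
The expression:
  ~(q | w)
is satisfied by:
  {q: False, w: False}


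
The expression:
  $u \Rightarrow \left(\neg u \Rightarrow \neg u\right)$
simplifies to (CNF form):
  $\text{True}$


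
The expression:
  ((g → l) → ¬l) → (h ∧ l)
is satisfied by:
  {l: True}


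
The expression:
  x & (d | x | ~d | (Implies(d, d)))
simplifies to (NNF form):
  x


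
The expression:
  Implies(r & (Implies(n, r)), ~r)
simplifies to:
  ~r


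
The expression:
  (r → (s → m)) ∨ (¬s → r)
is always true.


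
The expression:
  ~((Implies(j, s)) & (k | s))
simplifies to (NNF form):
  ~s & (j | ~k)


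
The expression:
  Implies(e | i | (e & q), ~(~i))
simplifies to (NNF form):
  i | ~e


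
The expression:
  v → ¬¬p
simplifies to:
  p ∨ ¬v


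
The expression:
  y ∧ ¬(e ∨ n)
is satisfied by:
  {y: True, n: False, e: False}


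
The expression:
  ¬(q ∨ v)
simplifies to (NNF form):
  ¬q ∧ ¬v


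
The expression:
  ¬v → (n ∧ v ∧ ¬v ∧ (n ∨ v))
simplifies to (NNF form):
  v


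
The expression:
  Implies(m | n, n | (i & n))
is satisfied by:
  {n: True, m: False}
  {m: False, n: False}
  {m: True, n: True}


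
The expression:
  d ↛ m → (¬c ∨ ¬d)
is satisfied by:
  {m: True, c: False, d: False}
  {c: False, d: False, m: False}
  {d: True, m: True, c: False}
  {d: True, c: False, m: False}
  {m: True, c: True, d: False}
  {c: True, m: False, d: False}
  {d: True, c: True, m: True}


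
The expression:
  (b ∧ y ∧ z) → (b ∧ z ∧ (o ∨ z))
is always true.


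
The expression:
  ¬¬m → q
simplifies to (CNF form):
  q ∨ ¬m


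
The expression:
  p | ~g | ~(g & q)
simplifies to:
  p | ~g | ~q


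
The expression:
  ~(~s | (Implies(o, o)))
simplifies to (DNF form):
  False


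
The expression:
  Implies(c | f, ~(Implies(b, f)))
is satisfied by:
  {b: True, f: False, c: False}
  {f: False, c: False, b: False}
  {b: True, c: True, f: False}


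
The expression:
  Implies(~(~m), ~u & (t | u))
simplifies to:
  ~m | (t & ~u)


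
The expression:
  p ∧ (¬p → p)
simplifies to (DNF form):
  p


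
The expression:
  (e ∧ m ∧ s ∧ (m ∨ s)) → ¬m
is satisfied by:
  {s: False, m: False, e: False}
  {e: True, s: False, m: False}
  {m: True, s: False, e: False}
  {e: True, m: True, s: False}
  {s: True, e: False, m: False}
  {e: True, s: True, m: False}
  {m: True, s: True, e: False}


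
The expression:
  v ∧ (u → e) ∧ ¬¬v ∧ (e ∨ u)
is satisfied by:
  {e: True, v: True}


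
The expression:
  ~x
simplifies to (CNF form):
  ~x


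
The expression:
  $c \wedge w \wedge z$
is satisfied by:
  {c: True, z: True, w: True}


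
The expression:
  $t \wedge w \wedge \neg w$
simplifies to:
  $\text{False}$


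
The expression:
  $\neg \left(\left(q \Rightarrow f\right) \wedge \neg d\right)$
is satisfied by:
  {d: True, q: True, f: False}
  {d: True, q: False, f: False}
  {f: True, d: True, q: True}
  {f: True, d: True, q: False}
  {q: True, f: False, d: False}


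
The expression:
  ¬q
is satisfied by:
  {q: False}


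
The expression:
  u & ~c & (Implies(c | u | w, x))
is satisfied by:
  {u: True, x: True, c: False}


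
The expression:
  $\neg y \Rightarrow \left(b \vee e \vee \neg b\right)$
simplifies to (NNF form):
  $\text{True}$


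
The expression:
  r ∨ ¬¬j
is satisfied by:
  {r: True, j: True}
  {r: True, j: False}
  {j: True, r: False}


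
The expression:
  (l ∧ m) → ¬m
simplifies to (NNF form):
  ¬l ∨ ¬m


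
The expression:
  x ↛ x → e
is always true.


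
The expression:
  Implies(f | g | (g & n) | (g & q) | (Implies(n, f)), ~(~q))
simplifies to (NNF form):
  q | (n & ~f & ~g)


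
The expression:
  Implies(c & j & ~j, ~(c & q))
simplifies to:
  True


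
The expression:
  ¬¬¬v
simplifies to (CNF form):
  ¬v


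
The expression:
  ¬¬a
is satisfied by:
  {a: True}


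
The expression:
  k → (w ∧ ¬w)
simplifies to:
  ¬k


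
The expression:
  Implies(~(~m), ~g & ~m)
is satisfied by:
  {m: False}


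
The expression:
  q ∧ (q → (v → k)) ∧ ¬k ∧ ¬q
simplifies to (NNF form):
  False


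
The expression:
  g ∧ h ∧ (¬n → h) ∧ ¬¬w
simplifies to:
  g ∧ h ∧ w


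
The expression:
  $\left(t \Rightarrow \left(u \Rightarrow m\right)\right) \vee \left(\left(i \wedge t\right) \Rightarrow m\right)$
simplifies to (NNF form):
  $m \vee \neg i \vee \neg t \vee \neg u$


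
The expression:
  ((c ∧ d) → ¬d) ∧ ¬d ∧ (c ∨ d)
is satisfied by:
  {c: True, d: False}


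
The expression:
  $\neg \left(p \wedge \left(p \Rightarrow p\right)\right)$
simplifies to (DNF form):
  $\neg p$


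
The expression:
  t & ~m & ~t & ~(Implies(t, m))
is never true.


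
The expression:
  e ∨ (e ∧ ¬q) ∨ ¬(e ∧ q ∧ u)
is always true.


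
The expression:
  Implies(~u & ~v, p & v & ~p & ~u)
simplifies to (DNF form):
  u | v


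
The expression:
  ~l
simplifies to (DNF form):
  ~l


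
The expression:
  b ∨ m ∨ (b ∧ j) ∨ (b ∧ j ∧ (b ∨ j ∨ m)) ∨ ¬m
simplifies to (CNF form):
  True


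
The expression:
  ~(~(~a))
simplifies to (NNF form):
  ~a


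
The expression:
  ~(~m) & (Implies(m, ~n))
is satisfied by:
  {m: True, n: False}


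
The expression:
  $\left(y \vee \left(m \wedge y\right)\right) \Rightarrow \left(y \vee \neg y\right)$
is always true.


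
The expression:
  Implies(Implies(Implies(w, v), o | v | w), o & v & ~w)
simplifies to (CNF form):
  ~w & (o | ~v) & (v | ~o)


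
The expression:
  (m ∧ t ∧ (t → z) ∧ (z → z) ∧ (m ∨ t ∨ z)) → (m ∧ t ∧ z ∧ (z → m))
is always true.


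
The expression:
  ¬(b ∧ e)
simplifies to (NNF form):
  ¬b ∨ ¬e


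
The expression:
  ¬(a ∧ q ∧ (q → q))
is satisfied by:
  {q: False, a: False}
  {a: True, q: False}
  {q: True, a: False}


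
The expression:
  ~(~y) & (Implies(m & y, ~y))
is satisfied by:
  {y: True, m: False}


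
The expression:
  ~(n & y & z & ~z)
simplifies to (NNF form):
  True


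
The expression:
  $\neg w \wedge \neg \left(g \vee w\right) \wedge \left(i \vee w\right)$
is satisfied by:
  {i: True, g: False, w: False}


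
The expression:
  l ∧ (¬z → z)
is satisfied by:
  {z: True, l: True}


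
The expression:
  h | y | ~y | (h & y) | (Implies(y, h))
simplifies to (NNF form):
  True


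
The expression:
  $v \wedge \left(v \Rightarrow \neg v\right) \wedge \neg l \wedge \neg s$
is never true.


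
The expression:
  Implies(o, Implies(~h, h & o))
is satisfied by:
  {h: True, o: False}
  {o: False, h: False}
  {o: True, h: True}


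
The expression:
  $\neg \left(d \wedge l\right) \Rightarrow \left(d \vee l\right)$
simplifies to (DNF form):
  $d \vee l$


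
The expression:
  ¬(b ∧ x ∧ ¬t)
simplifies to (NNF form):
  t ∨ ¬b ∨ ¬x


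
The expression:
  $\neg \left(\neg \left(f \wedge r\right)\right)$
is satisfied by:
  {r: True, f: True}


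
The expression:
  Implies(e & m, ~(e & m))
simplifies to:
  ~e | ~m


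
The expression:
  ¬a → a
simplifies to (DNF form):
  a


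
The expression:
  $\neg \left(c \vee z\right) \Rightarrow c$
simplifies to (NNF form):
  $c \vee z$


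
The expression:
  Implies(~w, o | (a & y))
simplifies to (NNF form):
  o | w | (a & y)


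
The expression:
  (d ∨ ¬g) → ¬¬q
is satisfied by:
  {q: True, g: True, d: False}
  {q: True, d: False, g: False}
  {q: True, g: True, d: True}
  {q: True, d: True, g: False}
  {g: True, d: False, q: False}


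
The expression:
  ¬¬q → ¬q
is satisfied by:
  {q: False}


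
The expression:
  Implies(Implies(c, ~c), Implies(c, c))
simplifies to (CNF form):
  True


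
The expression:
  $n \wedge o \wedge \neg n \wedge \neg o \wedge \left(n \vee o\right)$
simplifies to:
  $\text{False}$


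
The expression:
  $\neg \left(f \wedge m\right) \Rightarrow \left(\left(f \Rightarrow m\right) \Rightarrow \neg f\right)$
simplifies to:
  $\text{True}$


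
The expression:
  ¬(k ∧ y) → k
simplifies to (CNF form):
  k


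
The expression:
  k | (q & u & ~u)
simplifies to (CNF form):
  k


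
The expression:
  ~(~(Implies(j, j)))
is always true.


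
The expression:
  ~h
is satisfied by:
  {h: False}


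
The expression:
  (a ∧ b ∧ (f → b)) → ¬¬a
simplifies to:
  True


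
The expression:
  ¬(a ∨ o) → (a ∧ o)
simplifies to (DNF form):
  a ∨ o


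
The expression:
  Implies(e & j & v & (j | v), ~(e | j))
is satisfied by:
  {v: False, e: False, j: False}
  {j: True, v: False, e: False}
  {e: True, v: False, j: False}
  {j: True, e: True, v: False}
  {v: True, j: False, e: False}
  {j: True, v: True, e: False}
  {e: True, v: True, j: False}


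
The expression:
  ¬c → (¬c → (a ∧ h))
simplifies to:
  c ∨ (a ∧ h)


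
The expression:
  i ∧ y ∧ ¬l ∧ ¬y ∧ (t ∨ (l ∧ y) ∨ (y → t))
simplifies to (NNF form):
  False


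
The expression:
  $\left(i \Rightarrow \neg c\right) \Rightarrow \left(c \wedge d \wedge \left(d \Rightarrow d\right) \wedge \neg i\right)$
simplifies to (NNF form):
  $c \wedge \left(d \vee i\right)$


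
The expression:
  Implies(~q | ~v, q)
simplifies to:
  q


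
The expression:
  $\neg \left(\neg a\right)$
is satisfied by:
  {a: True}


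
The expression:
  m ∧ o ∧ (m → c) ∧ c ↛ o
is never true.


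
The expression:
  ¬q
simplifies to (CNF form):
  ¬q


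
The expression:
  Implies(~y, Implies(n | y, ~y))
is always true.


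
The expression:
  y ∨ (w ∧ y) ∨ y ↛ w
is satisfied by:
  {y: True}


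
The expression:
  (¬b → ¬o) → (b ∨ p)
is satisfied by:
  {b: True, o: True, p: True}
  {b: True, o: True, p: False}
  {b: True, p: True, o: False}
  {b: True, p: False, o: False}
  {o: True, p: True, b: False}
  {o: True, p: False, b: False}
  {p: True, o: False, b: False}


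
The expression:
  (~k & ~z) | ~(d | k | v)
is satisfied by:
  {v: False, z: False, k: False, d: False}
  {d: True, v: False, z: False, k: False}
  {v: True, d: False, z: False, k: False}
  {d: True, v: True, z: False, k: False}
  {z: True, d: False, v: False, k: False}


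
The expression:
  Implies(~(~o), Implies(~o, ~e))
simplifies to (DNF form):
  True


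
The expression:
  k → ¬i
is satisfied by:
  {k: False, i: False}
  {i: True, k: False}
  {k: True, i: False}


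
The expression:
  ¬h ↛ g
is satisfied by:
  {g: True, h: False}
  {h: False, g: False}
  {h: True, g: True}


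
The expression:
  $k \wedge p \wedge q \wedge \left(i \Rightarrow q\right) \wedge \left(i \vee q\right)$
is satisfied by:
  {p: True, q: True, k: True}


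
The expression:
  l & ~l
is never true.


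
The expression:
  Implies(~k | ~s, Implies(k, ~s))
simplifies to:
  True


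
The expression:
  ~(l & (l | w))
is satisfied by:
  {l: False}


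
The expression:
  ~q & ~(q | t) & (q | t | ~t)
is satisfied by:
  {q: False, t: False}


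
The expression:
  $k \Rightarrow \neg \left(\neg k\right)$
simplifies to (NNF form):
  $\text{True}$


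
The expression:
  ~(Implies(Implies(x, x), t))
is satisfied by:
  {t: False}


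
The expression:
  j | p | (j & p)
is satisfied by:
  {p: True, j: True}
  {p: True, j: False}
  {j: True, p: False}


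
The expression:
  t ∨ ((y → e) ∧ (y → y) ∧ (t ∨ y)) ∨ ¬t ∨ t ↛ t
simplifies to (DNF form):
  True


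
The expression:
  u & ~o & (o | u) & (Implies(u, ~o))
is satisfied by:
  {u: True, o: False}


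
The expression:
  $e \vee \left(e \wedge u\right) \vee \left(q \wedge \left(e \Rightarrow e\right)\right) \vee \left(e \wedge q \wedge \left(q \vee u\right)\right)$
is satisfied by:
  {q: True, e: True}
  {q: True, e: False}
  {e: True, q: False}


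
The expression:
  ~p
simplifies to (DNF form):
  ~p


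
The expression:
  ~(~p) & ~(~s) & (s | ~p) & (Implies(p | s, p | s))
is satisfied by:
  {p: True, s: True}


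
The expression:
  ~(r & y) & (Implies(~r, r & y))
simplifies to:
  r & ~y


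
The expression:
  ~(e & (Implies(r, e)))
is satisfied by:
  {e: False}


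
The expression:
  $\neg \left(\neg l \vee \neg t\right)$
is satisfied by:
  {t: True, l: True}


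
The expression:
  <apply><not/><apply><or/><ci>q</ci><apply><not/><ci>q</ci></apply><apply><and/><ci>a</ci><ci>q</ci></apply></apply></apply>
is never true.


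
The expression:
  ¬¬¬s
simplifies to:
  ¬s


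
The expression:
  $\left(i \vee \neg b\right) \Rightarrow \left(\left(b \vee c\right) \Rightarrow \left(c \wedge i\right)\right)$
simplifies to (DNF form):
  $\left(b \wedge \neg i\right) \vee \left(c \wedge i\right) \vee \left(\neg b \wedge \neg c\right)$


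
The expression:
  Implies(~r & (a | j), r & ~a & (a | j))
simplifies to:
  r | (~a & ~j)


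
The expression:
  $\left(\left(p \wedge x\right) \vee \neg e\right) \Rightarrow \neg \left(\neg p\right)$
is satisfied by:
  {e: True, p: True}
  {e: True, p: False}
  {p: True, e: False}


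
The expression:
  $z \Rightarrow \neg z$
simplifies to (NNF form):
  $\neg z$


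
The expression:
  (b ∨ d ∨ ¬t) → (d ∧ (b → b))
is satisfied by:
  {d: True, t: True, b: False}
  {d: True, b: False, t: False}
  {d: True, t: True, b: True}
  {d: True, b: True, t: False}
  {t: True, b: False, d: False}


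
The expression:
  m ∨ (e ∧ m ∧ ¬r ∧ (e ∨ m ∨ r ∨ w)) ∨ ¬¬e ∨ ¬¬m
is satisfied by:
  {m: True, e: True}
  {m: True, e: False}
  {e: True, m: False}


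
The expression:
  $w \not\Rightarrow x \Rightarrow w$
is always true.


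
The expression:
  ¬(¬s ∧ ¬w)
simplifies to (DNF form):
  s ∨ w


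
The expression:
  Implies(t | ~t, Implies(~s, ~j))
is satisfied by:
  {s: True, j: False}
  {j: False, s: False}
  {j: True, s: True}


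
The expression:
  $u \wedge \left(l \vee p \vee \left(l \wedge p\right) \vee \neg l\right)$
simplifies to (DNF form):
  $u$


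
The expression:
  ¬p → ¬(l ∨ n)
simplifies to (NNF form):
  p ∨ (¬l ∧ ¬n)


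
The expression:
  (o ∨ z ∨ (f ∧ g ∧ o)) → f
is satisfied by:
  {f: True, o: False, z: False}
  {z: True, f: True, o: False}
  {f: True, o: True, z: False}
  {z: True, f: True, o: True}
  {z: False, o: False, f: False}


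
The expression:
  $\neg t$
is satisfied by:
  {t: False}


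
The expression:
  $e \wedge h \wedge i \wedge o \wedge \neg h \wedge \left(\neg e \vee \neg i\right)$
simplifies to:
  $\text{False}$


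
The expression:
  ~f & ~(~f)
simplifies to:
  False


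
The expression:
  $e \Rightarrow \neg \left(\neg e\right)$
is always true.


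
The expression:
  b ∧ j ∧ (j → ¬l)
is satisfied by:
  {j: True, b: True, l: False}


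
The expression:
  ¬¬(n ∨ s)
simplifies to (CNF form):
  n ∨ s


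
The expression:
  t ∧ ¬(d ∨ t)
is never true.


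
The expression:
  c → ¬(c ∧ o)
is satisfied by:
  {c: False, o: False}
  {o: True, c: False}
  {c: True, o: False}


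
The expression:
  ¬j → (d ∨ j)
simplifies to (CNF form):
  d ∨ j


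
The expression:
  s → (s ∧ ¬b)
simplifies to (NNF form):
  ¬b ∨ ¬s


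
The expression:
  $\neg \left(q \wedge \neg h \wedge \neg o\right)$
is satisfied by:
  {o: True, h: True, q: False}
  {o: True, h: False, q: False}
  {h: True, o: False, q: False}
  {o: False, h: False, q: False}
  {o: True, q: True, h: True}
  {o: True, q: True, h: False}
  {q: True, h: True, o: False}


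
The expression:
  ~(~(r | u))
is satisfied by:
  {r: True, u: True}
  {r: True, u: False}
  {u: True, r: False}


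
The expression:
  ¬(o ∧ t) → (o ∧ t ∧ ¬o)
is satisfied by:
  {t: True, o: True}


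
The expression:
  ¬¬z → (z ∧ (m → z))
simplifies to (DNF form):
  True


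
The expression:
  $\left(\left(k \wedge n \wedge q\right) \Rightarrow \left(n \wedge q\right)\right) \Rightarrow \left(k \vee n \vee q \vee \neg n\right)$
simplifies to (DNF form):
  $\text{True}$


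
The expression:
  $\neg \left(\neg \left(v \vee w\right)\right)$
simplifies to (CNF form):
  $v \vee w$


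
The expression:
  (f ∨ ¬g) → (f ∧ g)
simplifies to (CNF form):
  g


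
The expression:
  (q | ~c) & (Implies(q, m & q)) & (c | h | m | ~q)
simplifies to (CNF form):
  (m | ~c) & (m | ~q) & (q | ~c) & (q | ~q)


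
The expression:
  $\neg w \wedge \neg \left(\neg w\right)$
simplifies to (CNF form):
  $\text{False}$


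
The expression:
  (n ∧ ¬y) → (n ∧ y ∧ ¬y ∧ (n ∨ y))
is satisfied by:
  {y: True, n: False}
  {n: False, y: False}
  {n: True, y: True}


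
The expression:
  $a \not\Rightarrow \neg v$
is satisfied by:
  {a: True, v: True}


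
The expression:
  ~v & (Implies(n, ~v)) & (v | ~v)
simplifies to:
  ~v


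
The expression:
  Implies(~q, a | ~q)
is always true.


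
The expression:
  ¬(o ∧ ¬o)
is always true.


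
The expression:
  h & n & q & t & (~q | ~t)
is never true.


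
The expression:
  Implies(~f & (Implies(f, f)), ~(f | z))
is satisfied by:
  {f: True, z: False}
  {z: False, f: False}
  {z: True, f: True}


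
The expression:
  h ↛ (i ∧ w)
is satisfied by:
  {h: True, w: False, i: False}
  {h: True, i: True, w: False}
  {h: True, w: True, i: False}


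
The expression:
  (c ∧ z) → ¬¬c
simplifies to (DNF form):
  True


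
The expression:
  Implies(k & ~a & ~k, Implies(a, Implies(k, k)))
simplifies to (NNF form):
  True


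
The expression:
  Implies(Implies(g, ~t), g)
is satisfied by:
  {g: True}


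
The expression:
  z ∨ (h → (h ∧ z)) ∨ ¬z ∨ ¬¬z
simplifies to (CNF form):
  True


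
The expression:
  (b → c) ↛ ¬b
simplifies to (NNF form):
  b ∧ c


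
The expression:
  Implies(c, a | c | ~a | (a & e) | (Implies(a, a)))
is always true.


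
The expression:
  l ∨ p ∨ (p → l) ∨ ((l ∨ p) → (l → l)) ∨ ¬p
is always true.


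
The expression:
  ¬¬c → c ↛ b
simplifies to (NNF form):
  ¬b ∨ ¬c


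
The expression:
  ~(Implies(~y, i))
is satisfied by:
  {i: False, y: False}


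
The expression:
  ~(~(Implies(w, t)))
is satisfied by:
  {t: True, w: False}
  {w: False, t: False}
  {w: True, t: True}


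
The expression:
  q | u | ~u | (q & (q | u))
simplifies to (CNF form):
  True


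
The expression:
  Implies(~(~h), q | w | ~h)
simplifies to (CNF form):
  q | w | ~h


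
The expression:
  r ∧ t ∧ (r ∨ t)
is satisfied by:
  {t: True, r: True}


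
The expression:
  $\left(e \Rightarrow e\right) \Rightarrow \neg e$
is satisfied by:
  {e: False}


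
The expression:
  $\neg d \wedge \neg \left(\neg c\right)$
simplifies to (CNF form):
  $c \wedge \neg d$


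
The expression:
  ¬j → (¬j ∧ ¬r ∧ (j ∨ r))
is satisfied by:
  {j: True}


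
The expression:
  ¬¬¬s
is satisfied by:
  {s: False}


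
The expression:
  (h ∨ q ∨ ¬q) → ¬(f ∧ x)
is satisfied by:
  {x: False, f: False}
  {f: True, x: False}
  {x: True, f: False}


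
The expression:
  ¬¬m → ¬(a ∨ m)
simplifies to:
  ¬m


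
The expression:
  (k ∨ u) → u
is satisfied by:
  {u: True, k: False}
  {k: False, u: False}
  {k: True, u: True}


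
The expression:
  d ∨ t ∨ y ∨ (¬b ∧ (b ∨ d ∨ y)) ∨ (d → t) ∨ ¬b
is always true.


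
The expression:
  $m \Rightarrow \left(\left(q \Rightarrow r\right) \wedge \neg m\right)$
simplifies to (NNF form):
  $\neg m$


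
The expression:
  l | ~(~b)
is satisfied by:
  {b: True, l: True}
  {b: True, l: False}
  {l: True, b: False}


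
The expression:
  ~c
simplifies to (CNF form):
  ~c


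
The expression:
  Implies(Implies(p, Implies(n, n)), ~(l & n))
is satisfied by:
  {l: False, n: False}
  {n: True, l: False}
  {l: True, n: False}


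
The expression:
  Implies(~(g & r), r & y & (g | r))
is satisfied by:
  {r: True, y: True, g: True}
  {r: True, y: True, g: False}
  {r: True, g: True, y: False}


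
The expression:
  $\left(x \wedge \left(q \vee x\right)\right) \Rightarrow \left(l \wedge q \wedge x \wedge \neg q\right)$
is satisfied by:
  {x: False}


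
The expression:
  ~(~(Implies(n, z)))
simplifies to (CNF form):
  z | ~n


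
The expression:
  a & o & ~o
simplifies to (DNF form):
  False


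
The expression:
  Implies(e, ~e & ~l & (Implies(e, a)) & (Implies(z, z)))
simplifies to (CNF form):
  ~e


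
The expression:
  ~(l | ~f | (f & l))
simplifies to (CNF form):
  f & ~l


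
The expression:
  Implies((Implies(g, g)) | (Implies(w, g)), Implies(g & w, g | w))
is always true.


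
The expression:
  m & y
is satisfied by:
  {m: True, y: True}


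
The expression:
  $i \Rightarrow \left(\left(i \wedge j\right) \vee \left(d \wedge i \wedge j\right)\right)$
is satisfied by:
  {j: True, i: False}
  {i: False, j: False}
  {i: True, j: True}


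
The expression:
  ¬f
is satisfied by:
  {f: False}


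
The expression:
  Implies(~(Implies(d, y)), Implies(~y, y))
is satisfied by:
  {y: True, d: False}
  {d: False, y: False}
  {d: True, y: True}


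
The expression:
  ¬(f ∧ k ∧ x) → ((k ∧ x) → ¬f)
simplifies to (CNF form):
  True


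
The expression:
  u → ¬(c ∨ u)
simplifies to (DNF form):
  ¬u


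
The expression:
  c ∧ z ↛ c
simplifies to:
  False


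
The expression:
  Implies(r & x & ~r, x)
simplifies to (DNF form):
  True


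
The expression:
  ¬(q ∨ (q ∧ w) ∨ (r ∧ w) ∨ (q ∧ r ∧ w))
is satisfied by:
  {q: False, w: False, r: False}
  {r: True, q: False, w: False}
  {w: True, q: False, r: False}


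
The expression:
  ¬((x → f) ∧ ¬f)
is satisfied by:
  {x: True, f: True}
  {x: True, f: False}
  {f: True, x: False}


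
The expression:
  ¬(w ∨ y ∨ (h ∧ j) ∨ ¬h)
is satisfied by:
  {h: True, y: False, w: False, j: False}


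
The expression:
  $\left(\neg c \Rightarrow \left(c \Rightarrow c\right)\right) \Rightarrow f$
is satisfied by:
  {f: True}


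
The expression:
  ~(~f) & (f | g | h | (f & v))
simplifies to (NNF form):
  f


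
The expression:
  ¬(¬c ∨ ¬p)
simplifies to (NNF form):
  c ∧ p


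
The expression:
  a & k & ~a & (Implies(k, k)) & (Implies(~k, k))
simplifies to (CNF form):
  False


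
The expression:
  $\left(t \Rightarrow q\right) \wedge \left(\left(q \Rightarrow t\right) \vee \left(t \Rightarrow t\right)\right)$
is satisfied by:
  {q: True, t: False}
  {t: False, q: False}
  {t: True, q: True}


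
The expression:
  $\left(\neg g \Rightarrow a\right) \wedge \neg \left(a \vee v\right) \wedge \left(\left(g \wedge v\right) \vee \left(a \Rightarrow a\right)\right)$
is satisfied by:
  {g: True, v: False, a: False}


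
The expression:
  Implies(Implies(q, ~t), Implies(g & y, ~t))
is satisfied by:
  {q: True, g: False, t: False, y: False}
  {q: False, g: False, t: False, y: False}
  {y: True, q: True, g: False, t: False}
  {y: True, q: False, g: False, t: False}
  {q: True, t: True, y: False, g: False}
  {t: True, y: False, g: False, q: False}
  {y: True, t: True, q: True, g: False}
  {y: True, t: True, q: False, g: False}
  {q: True, g: True, y: False, t: False}
  {g: True, y: False, t: False, q: False}
  {q: True, y: True, g: True, t: False}
  {y: True, g: True, q: False, t: False}
  {q: True, t: True, g: True, y: False}
  {t: True, g: True, y: False, q: False}
  {y: True, t: True, g: True, q: True}


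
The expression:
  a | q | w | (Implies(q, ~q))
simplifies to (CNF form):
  True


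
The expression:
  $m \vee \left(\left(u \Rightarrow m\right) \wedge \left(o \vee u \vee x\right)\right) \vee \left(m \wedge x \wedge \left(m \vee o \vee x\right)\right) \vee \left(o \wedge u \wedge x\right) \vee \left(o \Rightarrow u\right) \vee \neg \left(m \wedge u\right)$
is always true.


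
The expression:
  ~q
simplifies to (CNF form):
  ~q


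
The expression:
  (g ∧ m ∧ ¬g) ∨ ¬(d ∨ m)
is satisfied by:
  {d: False, m: False}


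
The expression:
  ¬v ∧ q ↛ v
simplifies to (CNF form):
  q ∧ ¬v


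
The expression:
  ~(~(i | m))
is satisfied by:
  {i: True, m: True}
  {i: True, m: False}
  {m: True, i: False}


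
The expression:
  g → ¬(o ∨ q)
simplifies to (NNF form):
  (¬o ∧ ¬q) ∨ ¬g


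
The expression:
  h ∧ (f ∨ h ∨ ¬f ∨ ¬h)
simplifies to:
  h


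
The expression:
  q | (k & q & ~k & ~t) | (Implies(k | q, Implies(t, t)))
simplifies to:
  True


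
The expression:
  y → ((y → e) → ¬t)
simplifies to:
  ¬e ∨ ¬t ∨ ¬y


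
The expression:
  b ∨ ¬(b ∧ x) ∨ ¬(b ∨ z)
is always true.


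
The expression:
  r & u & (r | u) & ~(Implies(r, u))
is never true.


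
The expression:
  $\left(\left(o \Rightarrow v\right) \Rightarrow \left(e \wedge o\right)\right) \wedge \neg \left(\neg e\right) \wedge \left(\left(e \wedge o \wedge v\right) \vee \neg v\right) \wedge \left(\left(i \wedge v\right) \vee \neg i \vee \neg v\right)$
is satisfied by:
  {e: True, o: True}


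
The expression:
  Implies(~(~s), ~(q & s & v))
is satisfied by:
  {s: False, v: False, q: False}
  {q: True, s: False, v: False}
  {v: True, s: False, q: False}
  {q: True, v: True, s: False}
  {s: True, q: False, v: False}
  {q: True, s: True, v: False}
  {v: True, s: True, q: False}


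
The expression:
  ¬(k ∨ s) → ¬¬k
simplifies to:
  k ∨ s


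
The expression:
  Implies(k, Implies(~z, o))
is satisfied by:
  {o: True, z: True, k: False}
  {o: True, k: False, z: False}
  {z: True, k: False, o: False}
  {z: False, k: False, o: False}
  {o: True, z: True, k: True}
  {o: True, k: True, z: False}
  {z: True, k: True, o: False}


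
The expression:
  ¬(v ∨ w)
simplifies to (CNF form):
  ¬v ∧ ¬w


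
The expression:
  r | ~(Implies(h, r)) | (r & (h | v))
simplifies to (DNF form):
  h | r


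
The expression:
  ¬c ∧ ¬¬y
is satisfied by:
  {y: True, c: False}


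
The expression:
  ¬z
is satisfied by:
  {z: False}


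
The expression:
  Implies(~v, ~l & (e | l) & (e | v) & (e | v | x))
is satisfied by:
  {v: True, e: True, l: False}
  {v: True, l: False, e: False}
  {v: True, e: True, l: True}
  {v: True, l: True, e: False}
  {e: True, l: False, v: False}


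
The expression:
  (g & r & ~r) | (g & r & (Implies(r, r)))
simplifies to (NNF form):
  g & r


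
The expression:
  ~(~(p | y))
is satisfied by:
  {y: True, p: True}
  {y: True, p: False}
  {p: True, y: False}


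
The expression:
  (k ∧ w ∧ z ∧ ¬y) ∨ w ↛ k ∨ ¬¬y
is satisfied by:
  {w: True, y: True, z: True, k: False}
  {w: True, y: True, z: False, k: False}
  {w: True, y: True, k: True, z: True}
  {w: True, y: True, k: True, z: False}
  {y: True, z: True, k: False, w: False}
  {y: True, z: False, k: False, w: False}
  {y: True, k: True, z: True, w: False}
  {y: True, k: True, z: False, w: False}
  {w: True, z: True, k: False, y: False}
  {w: True, z: False, k: False, y: False}
  {w: True, k: True, z: True, y: False}


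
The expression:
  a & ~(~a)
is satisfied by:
  {a: True}


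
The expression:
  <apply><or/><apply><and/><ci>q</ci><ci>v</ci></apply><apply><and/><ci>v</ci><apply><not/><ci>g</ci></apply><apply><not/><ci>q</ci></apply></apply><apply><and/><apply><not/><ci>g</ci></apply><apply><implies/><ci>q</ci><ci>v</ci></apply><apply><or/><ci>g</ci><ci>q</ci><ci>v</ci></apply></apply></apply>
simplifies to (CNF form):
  <apply><and/><ci>v</ci><apply><or/><ci>q</ci><apply><not/><ci>g</ci></apply></apply></apply>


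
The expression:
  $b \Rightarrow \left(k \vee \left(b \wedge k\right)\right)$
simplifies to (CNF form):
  $k \vee \neg b$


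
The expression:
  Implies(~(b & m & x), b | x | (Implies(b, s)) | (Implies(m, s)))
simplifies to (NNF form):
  True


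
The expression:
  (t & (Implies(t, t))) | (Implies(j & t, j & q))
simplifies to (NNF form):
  True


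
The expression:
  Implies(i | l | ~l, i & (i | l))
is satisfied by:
  {i: True}


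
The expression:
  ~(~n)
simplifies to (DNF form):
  n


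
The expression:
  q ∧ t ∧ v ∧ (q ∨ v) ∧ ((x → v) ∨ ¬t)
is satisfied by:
  {t: True, q: True, v: True}


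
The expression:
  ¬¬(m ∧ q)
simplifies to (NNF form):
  m ∧ q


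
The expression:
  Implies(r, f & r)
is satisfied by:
  {f: True, r: False}
  {r: False, f: False}
  {r: True, f: True}


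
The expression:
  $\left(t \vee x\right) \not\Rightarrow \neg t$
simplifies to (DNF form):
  $t$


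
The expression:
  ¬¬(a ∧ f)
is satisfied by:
  {a: True, f: True}


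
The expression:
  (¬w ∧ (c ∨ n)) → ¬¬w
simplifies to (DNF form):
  w ∨ (¬c ∧ ¬n)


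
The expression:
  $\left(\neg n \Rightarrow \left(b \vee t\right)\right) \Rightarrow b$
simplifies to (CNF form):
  $\left(b \vee \neg n\right) \wedge \left(b \vee \neg t\right)$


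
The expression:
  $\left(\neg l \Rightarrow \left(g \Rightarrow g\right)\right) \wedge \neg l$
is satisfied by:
  {l: False}


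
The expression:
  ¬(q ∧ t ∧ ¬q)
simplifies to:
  True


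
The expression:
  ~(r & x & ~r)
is always true.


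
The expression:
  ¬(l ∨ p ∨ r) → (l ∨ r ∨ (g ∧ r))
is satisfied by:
  {r: True, l: True, p: True}
  {r: True, l: True, p: False}
  {r: True, p: True, l: False}
  {r: True, p: False, l: False}
  {l: True, p: True, r: False}
  {l: True, p: False, r: False}
  {p: True, l: False, r: False}


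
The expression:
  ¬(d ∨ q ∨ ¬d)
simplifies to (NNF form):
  False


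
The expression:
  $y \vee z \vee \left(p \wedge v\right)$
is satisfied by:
  {y: True, z: True, v: True, p: True}
  {y: True, z: True, v: True, p: False}
  {y: True, z: True, p: True, v: False}
  {y: True, z: True, p: False, v: False}
  {y: True, v: True, p: True, z: False}
  {y: True, v: True, p: False, z: False}
  {y: True, v: False, p: True, z: False}
  {y: True, v: False, p: False, z: False}
  {z: True, v: True, p: True, y: False}
  {z: True, v: True, p: False, y: False}
  {z: True, p: True, v: False, y: False}
  {z: True, p: False, v: False, y: False}
  {v: True, p: True, z: False, y: False}


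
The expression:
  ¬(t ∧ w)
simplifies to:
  ¬t ∨ ¬w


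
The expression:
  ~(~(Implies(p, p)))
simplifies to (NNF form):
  True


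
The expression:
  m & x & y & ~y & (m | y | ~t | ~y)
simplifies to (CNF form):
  False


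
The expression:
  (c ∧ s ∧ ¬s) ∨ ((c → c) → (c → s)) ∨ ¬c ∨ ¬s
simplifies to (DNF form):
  True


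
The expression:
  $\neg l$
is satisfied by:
  {l: False}


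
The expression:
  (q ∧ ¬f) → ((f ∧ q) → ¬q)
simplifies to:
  True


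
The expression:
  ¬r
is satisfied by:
  {r: False}
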